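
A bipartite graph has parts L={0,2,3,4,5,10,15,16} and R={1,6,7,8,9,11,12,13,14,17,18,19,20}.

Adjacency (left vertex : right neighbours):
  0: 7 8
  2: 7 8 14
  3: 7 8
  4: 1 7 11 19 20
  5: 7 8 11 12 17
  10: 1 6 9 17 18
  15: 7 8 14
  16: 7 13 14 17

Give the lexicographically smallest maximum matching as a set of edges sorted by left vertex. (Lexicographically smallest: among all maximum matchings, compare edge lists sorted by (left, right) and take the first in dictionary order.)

Lex-smallest maximum matching: {(0,7), (2,8), (4,1), (5,11), (10,6), (15,14), (16,13)}

|M| = 7 (so the lex-smallest maximum matching has 7 edges)
process left vertices in ascending order; for each, take the smallest-labelled available neighbour that still permits 7 edges overall, or leave it unmatched if none does
lex-smallest matching: {0-7, 2-8, 4-1, 5-11, 10-6, 15-14, 16-13}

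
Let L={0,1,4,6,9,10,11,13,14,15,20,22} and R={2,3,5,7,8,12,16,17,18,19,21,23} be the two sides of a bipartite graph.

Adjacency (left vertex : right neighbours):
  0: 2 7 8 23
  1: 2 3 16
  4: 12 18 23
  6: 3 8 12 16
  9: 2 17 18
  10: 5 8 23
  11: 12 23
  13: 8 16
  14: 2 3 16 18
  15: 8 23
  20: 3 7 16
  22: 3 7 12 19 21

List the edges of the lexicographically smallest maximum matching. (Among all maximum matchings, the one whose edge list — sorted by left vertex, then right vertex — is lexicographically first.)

Lex-smallest maximum matching: {(0,2), (1,3), (4,12), (6,8), (9,17), (10,5), (11,23), (13,16), (14,18), (20,7), (22,19)}

|M| = 11 (so the lex-smallest maximum matching has 11 edges)
process left vertices in ascending order; for each, take the smallest-labelled available neighbour that still permits 11 edges overall, or leave it unmatched if none does
lex-smallest matching: {0-2, 1-3, 4-12, 6-8, 9-17, 10-5, 11-23, 13-16, 14-18, 20-7, 22-19}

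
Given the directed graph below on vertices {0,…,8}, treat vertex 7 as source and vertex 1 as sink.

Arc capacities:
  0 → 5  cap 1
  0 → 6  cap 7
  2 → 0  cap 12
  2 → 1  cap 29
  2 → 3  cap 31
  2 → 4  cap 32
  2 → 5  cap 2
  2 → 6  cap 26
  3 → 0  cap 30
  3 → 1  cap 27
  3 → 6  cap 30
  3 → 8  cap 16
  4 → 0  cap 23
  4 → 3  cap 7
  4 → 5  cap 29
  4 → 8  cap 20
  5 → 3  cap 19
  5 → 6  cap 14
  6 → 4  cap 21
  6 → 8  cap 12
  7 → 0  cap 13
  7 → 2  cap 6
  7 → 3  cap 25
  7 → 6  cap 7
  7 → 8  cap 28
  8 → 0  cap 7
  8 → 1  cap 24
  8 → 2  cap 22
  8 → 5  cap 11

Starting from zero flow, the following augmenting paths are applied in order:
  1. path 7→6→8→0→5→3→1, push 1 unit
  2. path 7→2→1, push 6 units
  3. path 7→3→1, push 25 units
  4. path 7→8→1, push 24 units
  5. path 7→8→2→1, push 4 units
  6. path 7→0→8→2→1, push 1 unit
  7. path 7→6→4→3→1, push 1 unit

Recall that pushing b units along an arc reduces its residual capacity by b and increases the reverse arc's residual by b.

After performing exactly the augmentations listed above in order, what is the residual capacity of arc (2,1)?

Residual capacity of (2,1): 18

after path 1 (7→6→8→0→5→3→1, push 1): res(2,1)=29
after path 2 (7→2→1, push 6): res(2,1)=23
after path 3 (7→3→1, push 25): res(2,1)=23
after path 4 (7→8→1, push 24): res(2,1)=23
after path 5 (7→8→2→1, push 4): res(2,1)=19
after path 6 (7→0→8→2→1, push 1): res(2,1)=18
after path 7 (7→6→4→3→1, push 1): res(2,1)=18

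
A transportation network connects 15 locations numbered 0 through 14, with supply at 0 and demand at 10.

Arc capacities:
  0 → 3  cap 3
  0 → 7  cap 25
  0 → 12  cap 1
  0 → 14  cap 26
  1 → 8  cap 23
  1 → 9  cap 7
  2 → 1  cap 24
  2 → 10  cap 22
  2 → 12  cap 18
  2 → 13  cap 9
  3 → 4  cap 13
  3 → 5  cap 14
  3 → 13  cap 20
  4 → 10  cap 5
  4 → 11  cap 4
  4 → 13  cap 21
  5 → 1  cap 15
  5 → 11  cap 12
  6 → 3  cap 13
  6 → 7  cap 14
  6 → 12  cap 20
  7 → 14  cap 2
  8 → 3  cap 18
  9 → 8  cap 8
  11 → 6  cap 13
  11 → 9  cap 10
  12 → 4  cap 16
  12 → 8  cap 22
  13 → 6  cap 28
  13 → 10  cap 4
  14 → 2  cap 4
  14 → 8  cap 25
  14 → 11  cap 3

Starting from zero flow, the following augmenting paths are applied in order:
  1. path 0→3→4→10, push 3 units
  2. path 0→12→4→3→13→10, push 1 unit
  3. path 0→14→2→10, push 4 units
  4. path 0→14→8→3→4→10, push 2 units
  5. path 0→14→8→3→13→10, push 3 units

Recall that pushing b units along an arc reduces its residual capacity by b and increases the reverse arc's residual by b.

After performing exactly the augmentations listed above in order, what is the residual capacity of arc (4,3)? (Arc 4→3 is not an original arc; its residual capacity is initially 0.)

Residual capacity of (4,3): 4

after path 1 (0→3→4→10, push 3): res(4,3)=3
after path 2 (0→12→4→3→13→10, push 1): res(4,3)=2
after path 3 (0→14→2→10, push 4): res(4,3)=2
after path 4 (0→14→8→3→4→10, push 2): res(4,3)=4
after path 5 (0→14→8→3→13→10, push 3): res(4,3)=4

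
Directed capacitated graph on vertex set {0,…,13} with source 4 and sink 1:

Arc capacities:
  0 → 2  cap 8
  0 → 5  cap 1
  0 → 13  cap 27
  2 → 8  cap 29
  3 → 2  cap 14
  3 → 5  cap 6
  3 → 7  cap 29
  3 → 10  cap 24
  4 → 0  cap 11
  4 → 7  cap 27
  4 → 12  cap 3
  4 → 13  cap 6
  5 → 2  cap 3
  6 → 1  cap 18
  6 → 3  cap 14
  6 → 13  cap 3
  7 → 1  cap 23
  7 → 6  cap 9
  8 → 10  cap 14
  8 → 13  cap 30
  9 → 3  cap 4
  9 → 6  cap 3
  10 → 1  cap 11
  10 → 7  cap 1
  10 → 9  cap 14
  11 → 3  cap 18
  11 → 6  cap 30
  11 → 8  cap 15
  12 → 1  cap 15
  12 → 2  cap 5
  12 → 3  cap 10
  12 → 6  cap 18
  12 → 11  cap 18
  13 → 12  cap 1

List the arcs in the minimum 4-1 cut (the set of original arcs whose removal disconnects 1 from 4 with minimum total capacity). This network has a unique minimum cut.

Min-cut arcs: {(0,2), (0,5), (4,7), (4,12), (13,12)} (total capacity 40)

augment #1: 4→7→1 push 23
augment #2: 4→12→1 push 3
augment #3: 4→7→6→1 push 4
augment #4: 4→13→12→1 push 1
augment #5: 4→0→2→8→10→1 push 8
augment #6: 4→0→5→2→8→10→1 push 1
max flow = 40; residual-reachable set from 4 gives S-side
cut edges (S→T): {(0,2), (0,5), (4,7), (4,12), (13,12)} total cap 40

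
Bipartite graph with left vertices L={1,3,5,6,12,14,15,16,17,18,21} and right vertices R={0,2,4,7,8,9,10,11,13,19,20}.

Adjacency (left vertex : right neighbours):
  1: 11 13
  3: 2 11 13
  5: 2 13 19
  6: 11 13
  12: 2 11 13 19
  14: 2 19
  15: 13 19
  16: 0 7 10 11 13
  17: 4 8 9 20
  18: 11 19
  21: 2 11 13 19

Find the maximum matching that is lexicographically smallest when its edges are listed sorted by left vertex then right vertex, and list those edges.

|M| = 6 (so the lex-smallest maximum matching has 6 edges)
process left vertices in ascending order; for each, take the smallest-labelled available neighbour that still permits 6 edges overall, or leave it unmatched if none does
lex-smallest matching: {1-11, 3-2, 5-13, 12-19, 16-0, 17-4}

Lex-smallest maximum matching: {(1,11), (3,2), (5,13), (12,19), (16,0), (17,4)}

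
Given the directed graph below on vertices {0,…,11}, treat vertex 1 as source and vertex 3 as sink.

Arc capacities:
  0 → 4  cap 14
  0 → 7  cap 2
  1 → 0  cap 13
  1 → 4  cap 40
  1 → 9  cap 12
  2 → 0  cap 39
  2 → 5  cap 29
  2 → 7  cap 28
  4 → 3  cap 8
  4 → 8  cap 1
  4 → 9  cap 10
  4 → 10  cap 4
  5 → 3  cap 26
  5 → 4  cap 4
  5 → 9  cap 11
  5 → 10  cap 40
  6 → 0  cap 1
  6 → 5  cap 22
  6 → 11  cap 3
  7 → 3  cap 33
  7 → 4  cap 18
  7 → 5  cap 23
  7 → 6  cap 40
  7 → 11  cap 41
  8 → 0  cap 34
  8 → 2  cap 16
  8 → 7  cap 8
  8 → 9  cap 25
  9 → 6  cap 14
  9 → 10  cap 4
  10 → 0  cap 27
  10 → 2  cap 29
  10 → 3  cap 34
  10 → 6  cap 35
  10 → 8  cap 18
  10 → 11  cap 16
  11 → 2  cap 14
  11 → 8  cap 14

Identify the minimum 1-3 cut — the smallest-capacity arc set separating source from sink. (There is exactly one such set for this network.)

Min-cut arcs: {(0,7), (4,3), (4,8), (4,10), (9,6), (9,10)} (total capacity 33)

augment #1: 1→4→3 push 8
augment #2: 1→0→7→3 push 2
augment #3: 1→4→10→3 push 4
augment #4: 1→9→10→3 push 4
augment #5: 1→4→8→7→3 push 1
augment #6: 1→9→6→5→3 push 8
augment #7: 1→4→9→6→5→3 push 6
max flow = 33; residual-reachable set from 1 gives S-side
cut edges (S→T): {(0,7), (4,3), (4,8), (4,10), (9,6), (9,10)} total cap 33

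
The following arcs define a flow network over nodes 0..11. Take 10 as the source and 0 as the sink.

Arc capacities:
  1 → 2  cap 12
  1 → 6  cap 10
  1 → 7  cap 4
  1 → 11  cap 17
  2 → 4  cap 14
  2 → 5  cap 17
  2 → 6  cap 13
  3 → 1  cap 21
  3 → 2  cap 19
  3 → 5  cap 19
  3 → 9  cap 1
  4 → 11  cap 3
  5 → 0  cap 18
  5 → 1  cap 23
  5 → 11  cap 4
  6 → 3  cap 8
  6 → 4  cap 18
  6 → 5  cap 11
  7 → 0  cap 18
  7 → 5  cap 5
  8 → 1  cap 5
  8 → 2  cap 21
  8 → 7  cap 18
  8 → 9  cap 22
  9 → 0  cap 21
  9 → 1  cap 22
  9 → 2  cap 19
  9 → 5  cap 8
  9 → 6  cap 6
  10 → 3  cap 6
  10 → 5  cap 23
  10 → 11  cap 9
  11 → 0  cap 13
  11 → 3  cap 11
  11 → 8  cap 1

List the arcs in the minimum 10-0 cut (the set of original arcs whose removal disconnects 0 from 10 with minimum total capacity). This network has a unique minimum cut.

augment #1: 10→5→0 push 18
augment #2: 10→11→0 push 9
augment #3: 10→3→9→0 push 1
augment #4: 10→5→11→0 push 4
augment #5: 10→3→1→7→0 push 4
augment #6: 10→3→1→11→8→7→0 push 1
max flow = 37; residual-reachable set from 10 gives S-side
cut edges (S→T): {(1,7), (3,9), (5,0), (11,0), (11,8)} total cap 37

Min-cut arcs: {(1,7), (3,9), (5,0), (11,0), (11,8)} (total capacity 37)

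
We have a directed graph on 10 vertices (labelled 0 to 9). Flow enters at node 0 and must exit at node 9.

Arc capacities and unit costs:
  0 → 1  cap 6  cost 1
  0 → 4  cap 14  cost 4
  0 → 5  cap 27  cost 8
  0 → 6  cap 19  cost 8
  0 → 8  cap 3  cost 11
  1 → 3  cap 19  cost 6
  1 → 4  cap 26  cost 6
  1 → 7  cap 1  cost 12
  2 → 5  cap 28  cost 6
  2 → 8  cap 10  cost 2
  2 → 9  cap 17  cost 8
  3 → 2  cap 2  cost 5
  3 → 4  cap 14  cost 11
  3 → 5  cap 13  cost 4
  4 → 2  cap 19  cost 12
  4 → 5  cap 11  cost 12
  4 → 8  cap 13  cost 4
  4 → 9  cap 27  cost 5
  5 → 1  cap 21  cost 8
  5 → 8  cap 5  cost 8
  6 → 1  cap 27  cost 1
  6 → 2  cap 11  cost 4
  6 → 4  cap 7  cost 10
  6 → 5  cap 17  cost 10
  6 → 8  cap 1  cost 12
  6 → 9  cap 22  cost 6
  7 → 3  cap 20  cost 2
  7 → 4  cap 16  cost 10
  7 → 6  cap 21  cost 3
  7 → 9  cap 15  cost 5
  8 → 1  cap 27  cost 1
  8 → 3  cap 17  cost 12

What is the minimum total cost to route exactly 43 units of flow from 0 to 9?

Minimum cost for 43 units: 560

shortest-cost path #1: 0→4→9 push 14 @ unit cost 9 (adds 126)
shortest-cost path #2: 0→1→4→9 push 6 @ unit cost 12 (adds 72)
shortest-cost path #3: 0→6→9 push 19 @ unit cost 14 (adds 266)
shortest-cost path #4: 0→8→1→4→9 push 3 @ unit cost 23 (adds 69)
shortest-cost path #5: 0→5→1→4→9 push 1 @ unit cost 27 (adds 27)
total cost = 560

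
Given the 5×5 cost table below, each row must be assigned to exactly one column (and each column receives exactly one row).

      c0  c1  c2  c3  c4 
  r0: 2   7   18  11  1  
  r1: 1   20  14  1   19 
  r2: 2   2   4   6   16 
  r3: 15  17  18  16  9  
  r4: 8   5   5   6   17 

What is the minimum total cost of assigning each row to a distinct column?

Minimum assignment cost: 19

optimal assignment: row0→col0 (cost 2), row1→col3 (cost 1), row2→col1 (cost 2), row3→col4 (cost 9), row4→col2 (cost 5)
total = 2 + 1 + 2 + 9 + 5 = 19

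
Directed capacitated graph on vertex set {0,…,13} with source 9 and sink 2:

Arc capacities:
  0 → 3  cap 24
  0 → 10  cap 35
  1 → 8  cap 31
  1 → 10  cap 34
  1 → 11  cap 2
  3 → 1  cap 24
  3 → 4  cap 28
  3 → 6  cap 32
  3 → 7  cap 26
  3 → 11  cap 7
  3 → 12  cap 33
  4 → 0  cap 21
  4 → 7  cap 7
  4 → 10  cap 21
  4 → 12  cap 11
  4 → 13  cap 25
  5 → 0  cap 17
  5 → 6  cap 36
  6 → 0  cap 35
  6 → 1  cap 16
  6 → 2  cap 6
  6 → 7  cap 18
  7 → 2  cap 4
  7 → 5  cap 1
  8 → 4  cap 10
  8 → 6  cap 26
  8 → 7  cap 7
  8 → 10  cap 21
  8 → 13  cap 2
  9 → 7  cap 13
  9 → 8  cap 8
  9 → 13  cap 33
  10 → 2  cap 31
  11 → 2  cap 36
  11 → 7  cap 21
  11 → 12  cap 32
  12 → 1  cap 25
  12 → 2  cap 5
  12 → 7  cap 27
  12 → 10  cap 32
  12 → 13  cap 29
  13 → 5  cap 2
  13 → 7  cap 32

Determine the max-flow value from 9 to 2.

augment #1: 9→7→2 bottleneck 4, total now 4
augment #2: 9→8→6→2 bottleneck 6, total now 10
augment #3: 9→8→10→2 bottleneck 2, total now 12
augment #4: 9→7→5→0→10→2 bottleneck 1, total now 13
augment #5: 9→13→5→0→10→2 bottleneck 2, total now 15

Maximum flow value: 15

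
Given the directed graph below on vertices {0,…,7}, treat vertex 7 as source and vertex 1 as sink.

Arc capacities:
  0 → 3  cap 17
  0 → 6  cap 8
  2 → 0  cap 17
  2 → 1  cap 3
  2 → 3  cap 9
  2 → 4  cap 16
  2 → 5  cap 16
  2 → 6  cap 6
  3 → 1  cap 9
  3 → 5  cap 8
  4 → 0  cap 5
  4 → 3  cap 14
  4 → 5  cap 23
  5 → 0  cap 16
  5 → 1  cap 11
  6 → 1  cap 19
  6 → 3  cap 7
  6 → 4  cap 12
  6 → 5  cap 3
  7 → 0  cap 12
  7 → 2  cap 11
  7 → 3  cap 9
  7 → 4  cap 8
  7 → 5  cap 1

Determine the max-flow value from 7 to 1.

Maximum flow value: 37

augment #1: 7→2→1 bottleneck 3, total now 3
augment #2: 7→3→1 bottleneck 9, total now 12
augment #3: 7→5→1 bottleneck 1, total now 13
augment #4: 7→0→6→1 bottleneck 8, total now 21
augment #5: 7→2→5→1 bottleneck 8, total now 29
augment #6: 7→4→5→1 bottleneck 2, total now 31
augment #7: 7→4→5→2→6→1 bottleneck 6, total now 37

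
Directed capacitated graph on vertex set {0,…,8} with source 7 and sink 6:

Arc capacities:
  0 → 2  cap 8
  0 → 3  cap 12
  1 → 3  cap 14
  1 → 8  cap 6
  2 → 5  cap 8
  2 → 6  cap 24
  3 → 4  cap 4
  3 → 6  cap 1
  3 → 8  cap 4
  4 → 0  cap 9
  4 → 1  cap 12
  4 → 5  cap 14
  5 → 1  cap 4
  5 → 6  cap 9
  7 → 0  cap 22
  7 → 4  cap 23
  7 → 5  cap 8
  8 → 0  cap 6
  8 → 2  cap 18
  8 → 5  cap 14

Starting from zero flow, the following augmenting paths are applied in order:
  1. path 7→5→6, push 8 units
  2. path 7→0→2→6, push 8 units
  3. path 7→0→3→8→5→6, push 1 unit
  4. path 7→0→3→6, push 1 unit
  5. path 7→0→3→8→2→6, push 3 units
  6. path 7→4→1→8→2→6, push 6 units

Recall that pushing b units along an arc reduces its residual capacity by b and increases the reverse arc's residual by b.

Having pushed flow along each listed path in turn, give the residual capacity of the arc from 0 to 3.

after path 1 (7→5→6, push 8): res(0,3)=12
after path 2 (7→0→2→6, push 8): res(0,3)=12
after path 3 (7→0→3→8→5→6, push 1): res(0,3)=11
after path 4 (7→0→3→6, push 1): res(0,3)=10
after path 5 (7→0→3→8→2→6, push 3): res(0,3)=7
after path 6 (7→4→1→8→2→6, push 6): res(0,3)=7

Residual capacity of (0,3): 7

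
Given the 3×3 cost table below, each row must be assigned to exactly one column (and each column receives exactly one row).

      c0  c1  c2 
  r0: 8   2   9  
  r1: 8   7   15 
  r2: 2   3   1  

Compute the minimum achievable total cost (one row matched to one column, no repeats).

optimal assignment: row0→col1 (cost 2), row1→col0 (cost 8), row2→col2 (cost 1)
total = 2 + 8 + 1 = 11

Minimum assignment cost: 11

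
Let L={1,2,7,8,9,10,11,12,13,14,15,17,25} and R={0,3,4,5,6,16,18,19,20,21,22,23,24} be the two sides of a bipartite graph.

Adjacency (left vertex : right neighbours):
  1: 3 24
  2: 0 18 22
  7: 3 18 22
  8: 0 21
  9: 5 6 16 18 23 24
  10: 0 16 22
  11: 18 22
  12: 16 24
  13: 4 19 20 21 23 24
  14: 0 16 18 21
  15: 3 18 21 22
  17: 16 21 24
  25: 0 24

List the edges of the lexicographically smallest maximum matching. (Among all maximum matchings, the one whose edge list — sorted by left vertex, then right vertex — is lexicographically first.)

Lex-smallest maximum matching: {(1,3), (2,0), (7,18), (8,21), (9,5), (10,16), (11,22), (12,24), (13,4)}

|M| = 9 (so the lex-smallest maximum matching has 9 edges)
process left vertices in ascending order; for each, take the smallest-labelled available neighbour that still permits 9 edges overall, or leave it unmatched if none does
lex-smallest matching: {1-3, 2-0, 7-18, 8-21, 9-5, 10-16, 11-22, 12-24, 13-4}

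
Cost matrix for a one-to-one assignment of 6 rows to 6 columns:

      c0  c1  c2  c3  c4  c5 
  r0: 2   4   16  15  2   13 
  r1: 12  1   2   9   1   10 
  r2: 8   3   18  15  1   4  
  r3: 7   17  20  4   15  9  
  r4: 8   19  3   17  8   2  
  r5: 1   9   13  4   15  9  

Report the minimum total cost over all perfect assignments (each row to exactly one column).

one of 2 optimal assignments: row0→col1 (cost 4), row1→col2 (cost 2), row2→col4 (cost 1), row3→col3 (cost 4), row4→col5 (cost 2), row5→col0 (cost 1)
total = 4 + 2 + 1 + 4 + 2 + 1 = 14

Minimum assignment cost: 14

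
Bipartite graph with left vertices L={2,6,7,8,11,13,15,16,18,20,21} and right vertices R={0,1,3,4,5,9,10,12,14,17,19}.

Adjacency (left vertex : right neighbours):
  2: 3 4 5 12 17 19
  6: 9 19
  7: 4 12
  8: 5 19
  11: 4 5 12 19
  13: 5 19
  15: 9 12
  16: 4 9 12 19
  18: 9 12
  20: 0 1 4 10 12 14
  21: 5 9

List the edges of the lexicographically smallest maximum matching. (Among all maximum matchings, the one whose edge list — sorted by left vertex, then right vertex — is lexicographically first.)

Lex-smallest maximum matching: {(2,3), (6,9), (7,4), (8,5), (11,12), (13,19), (20,0)}

|M| = 7 (so the lex-smallest maximum matching has 7 edges)
process left vertices in ascending order; for each, take the smallest-labelled available neighbour that still permits 7 edges overall, or leave it unmatched if none does
lex-smallest matching: {2-3, 6-9, 7-4, 8-5, 11-12, 13-19, 20-0}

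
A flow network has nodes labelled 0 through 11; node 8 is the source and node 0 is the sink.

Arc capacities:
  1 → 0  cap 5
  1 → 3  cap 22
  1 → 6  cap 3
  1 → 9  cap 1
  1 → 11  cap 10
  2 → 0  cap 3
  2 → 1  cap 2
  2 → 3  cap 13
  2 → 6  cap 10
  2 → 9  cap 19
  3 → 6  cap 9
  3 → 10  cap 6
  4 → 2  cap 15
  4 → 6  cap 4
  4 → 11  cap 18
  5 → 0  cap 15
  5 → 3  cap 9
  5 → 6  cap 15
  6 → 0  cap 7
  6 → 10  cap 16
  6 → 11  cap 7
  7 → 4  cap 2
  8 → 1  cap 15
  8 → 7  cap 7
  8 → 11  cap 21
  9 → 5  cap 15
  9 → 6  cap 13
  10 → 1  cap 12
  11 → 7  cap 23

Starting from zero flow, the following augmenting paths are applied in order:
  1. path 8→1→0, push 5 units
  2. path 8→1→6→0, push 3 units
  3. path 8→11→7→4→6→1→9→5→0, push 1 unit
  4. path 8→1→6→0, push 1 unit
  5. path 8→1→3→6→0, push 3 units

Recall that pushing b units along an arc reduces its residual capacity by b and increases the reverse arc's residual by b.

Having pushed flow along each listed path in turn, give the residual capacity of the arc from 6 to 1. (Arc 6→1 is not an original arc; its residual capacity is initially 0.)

after path 1 (8→1→0, push 5): res(6,1)=0
after path 2 (8→1→6→0, push 3): res(6,1)=3
after path 3 (8→11→7→4→6→1→9→5→0, push 1): res(6,1)=2
after path 4 (8→1→6→0, push 1): res(6,1)=3
after path 5 (8→1→3→6→0, push 3): res(6,1)=3

Residual capacity of (6,1): 3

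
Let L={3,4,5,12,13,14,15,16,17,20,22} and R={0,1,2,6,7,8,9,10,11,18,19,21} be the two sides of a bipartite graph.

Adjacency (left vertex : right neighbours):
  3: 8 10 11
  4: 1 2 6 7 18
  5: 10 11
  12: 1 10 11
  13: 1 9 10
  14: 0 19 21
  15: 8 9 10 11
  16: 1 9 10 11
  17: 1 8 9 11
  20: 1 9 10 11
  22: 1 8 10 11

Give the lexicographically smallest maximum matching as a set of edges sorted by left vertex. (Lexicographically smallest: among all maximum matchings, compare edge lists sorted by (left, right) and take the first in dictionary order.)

Lex-smallest maximum matching: {(3,8), (4,2), (5,10), (12,1), (13,9), (14,0), (15,11)}

|M| = 7 (so the lex-smallest maximum matching has 7 edges)
process left vertices in ascending order; for each, take the smallest-labelled available neighbour that still permits 7 edges overall, or leave it unmatched if none does
lex-smallest matching: {3-8, 4-2, 5-10, 12-1, 13-9, 14-0, 15-11}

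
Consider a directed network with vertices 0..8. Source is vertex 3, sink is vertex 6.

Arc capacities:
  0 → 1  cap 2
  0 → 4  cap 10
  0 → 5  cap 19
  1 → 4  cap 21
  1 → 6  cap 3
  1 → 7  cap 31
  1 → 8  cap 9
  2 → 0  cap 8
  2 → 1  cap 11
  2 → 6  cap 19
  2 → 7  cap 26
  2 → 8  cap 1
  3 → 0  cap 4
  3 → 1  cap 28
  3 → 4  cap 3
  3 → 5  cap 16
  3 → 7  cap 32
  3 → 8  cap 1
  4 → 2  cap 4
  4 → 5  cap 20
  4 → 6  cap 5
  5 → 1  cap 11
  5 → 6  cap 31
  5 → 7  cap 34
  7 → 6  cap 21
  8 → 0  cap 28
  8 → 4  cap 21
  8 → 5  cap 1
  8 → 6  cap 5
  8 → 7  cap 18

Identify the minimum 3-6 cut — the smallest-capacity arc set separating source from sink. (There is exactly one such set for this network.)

augment #1: 3→1→6 push 3
augment #2: 3→4→6 push 3
augment #3: 3→5→6 push 16
augment #4: 3→7→6 push 21
augment #5: 3→8→6 push 1
augment #6: 3→0→4→6 push 2
augment #7: 3→0→5→6 push 2
augment #8: 3→1→8→6 push 4
augment #9: 3→1→4→2→6 push 4
augment #10: 3→1→4→5→6 push 13
max flow = 69; residual-reachable set from 3 gives S-side
cut edges (S→T): {(1,6), (4,2), (4,6), (5,6), (7,6), (8,6)} total cap 69

Min-cut arcs: {(1,6), (4,2), (4,6), (5,6), (7,6), (8,6)} (total capacity 69)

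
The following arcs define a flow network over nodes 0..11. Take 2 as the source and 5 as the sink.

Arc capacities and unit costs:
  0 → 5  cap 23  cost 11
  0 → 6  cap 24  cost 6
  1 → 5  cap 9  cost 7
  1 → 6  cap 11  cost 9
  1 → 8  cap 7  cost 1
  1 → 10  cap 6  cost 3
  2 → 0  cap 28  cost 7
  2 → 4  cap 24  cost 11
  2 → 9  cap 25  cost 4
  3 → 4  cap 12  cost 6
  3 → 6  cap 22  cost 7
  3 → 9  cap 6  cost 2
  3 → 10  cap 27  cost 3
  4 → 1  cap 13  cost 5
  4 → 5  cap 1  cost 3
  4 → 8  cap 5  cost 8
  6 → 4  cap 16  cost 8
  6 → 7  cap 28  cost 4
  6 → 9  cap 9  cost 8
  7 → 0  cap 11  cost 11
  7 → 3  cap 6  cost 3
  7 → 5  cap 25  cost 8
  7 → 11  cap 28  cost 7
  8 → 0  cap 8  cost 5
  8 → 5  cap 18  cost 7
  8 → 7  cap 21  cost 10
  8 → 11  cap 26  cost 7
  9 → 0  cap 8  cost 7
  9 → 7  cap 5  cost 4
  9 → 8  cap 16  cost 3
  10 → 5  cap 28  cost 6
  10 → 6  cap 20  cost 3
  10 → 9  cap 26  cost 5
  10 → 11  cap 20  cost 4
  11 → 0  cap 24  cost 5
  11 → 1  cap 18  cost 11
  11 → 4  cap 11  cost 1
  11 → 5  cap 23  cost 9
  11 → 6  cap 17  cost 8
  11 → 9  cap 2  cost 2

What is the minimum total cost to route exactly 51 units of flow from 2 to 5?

Minimum cost for 51 units: 870

shortest-cost path #1: 2→4→5 push 1 @ unit cost 14 (adds 14)
shortest-cost path #2: 2→9→8→5 push 16 @ unit cost 14 (adds 224)
shortest-cost path #3: 2→9→7→5 push 5 @ unit cost 16 (adds 80)
shortest-cost path #4: 2→0→5 push 23 @ unit cost 18 (adds 414)
shortest-cost path #5: 2→4→1→5 push 6 @ unit cost 23 (adds 138)
total cost = 870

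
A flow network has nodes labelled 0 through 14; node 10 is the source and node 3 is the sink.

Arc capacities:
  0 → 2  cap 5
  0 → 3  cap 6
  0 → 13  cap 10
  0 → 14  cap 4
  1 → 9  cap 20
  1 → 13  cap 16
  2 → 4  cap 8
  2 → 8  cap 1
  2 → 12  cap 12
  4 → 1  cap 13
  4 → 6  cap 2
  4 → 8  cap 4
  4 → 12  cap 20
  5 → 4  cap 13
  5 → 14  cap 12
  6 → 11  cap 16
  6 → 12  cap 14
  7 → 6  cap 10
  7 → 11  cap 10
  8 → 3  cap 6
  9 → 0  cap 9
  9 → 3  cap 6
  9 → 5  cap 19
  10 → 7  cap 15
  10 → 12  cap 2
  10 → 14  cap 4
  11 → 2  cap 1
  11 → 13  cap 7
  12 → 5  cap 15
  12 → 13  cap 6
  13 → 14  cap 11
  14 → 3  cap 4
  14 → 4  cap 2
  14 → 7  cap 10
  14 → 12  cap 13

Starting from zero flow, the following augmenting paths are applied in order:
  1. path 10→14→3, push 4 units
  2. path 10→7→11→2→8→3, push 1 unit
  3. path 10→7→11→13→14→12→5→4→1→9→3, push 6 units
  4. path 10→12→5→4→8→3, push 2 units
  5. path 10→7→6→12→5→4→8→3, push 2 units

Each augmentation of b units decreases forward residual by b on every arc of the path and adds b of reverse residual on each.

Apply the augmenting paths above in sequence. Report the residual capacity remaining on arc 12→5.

Residual capacity of (12,5): 5

after path 1 (10→14→3, push 4): res(12,5)=15
after path 2 (10→7→11→2→8→3, push 1): res(12,5)=15
after path 3 (10→7→11→13→14→12→5→4→1→9→3, push 6): res(12,5)=9
after path 4 (10→12→5→4→8→3, push 2): res(12,5)=7
after path 5 (10→7→6→12→5→4→8→3, push 2): res(12,5)=5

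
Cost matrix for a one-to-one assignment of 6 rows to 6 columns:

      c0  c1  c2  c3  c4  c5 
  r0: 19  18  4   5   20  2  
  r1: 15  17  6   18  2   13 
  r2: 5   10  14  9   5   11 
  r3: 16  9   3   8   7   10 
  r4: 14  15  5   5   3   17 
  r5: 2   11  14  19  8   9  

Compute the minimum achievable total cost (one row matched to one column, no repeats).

optimal assignment: row0→col5 (cost 2), row1→col4 (cost 2), row2→col1 (cost 10), row3→col2 (cost 3), row4→col3 (cost 5), row5→col0 (cost 2)
total = 2 + 2 + 10 + 3 + 5 + 2 = 24

Minimum assignment cost: 24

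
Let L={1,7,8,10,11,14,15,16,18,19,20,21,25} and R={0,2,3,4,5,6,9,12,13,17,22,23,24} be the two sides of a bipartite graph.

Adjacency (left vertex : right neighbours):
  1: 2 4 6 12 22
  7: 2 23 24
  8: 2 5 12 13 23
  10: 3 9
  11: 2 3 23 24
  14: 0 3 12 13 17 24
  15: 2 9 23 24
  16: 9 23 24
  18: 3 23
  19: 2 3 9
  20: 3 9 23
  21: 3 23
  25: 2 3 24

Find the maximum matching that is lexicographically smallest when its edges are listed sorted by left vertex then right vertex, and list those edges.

Lex-smallest maximum matching: {(1,4), (7,2), (8,5), (10,3), (11,23), (14,0), (15,9), (16,24)}

|M| = 8 (so the lex-smallest maximum matching has 8 edges)
process left vertices in ascending order; for each, take the smallest-labelled available neighbour that still permits 8 edges overall, or leave it unmatched if none does
lex-smallest matching: {1-4, 7-2, 8-5, 10-3, 11-23, 14-0, 15-9, 16-24}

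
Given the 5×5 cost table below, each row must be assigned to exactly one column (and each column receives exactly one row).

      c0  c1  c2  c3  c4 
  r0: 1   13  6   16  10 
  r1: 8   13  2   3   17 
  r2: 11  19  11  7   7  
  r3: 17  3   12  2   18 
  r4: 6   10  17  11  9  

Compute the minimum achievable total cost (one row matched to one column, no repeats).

Minimum assignment cost: 22

one of 2 optimal assignments: row0→col0 (cost 1), row1→col2 (cost 2), row2→col3 (cost 7), row3→col1 (cost 3), row4→col4 (cost 9)
total = 1 + 2 + 7 + 3 + 9 = 22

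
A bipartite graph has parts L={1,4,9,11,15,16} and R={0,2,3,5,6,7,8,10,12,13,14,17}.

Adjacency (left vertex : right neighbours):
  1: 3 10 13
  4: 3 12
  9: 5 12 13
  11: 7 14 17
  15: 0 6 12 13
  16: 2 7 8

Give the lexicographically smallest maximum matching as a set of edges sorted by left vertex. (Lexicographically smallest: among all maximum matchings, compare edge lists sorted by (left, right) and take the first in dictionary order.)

|M| = 6 (so the lex-smallest maximum matching has 6 edges)
process left vertices in ascending order; for each, take the smallest-labelled available neighbour that still permits 6 edges overall, or leave it unmatched if none does
lex-smallest matching: {1-3, 4-12, 9-5, 11-7, 15-0, 16-2}

Lex-smallest maximum matching: {(1,3), (4,12), (9,5), (11,7), (15,0), (16,2)}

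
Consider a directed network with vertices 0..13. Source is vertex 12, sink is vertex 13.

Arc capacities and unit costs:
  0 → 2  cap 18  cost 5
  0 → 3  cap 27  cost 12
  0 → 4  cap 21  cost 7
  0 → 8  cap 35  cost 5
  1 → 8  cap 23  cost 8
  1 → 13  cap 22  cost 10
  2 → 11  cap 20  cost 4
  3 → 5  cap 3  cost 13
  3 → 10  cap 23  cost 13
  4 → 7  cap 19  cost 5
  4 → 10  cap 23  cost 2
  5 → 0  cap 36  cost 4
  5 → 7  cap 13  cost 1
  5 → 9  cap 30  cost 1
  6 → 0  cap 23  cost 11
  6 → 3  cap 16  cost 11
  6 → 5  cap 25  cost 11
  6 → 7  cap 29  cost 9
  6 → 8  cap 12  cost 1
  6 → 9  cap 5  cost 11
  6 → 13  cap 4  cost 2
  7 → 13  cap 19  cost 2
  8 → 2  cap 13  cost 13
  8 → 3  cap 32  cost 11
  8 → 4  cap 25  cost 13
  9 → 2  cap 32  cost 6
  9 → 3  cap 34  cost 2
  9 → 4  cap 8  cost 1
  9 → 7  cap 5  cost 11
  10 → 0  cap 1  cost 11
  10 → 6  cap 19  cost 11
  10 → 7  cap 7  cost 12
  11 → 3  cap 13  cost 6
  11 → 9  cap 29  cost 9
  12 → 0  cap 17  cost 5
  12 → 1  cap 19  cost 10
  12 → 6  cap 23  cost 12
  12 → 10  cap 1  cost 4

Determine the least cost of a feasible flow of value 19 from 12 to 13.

Minimum cost for 19 units: 340

shortest-cost path #1: 12→6→13 push 4 @ unit cost 14 (adds 56)
shortest-cost path #2: 12→10→7→13 push 1 @ unit cost 18 (adds 18)
shortest-cost path #3: 12→0→4→7→13 push 14 @ unit cost 19 (adds 266)
total cost = 340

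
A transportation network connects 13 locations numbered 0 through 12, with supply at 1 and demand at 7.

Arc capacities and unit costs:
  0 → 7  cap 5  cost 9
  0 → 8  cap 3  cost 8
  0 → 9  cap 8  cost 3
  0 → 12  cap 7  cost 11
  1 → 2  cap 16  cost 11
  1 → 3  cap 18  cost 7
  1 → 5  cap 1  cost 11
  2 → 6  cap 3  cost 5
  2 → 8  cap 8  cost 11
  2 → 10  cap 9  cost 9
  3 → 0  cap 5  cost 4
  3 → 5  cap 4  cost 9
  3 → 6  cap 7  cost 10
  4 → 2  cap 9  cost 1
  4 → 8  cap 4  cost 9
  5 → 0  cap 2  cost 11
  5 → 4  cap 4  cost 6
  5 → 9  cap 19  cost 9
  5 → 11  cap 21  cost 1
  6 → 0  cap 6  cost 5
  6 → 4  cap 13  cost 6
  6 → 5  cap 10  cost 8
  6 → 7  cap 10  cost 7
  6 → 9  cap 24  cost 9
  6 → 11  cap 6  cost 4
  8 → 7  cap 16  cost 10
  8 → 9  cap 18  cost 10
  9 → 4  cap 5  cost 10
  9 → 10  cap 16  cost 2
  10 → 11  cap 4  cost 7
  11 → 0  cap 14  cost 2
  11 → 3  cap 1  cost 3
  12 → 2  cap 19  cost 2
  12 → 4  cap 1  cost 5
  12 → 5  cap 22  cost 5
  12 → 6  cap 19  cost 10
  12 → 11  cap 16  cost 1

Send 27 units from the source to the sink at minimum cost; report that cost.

Minimum cost for 27 units: 740

shortest-cost path #1: 1→3→0→7 push 5 @ unit cost 20 (adds 100)
shortest-cost path #2: 1→2→6→7 push 3 @ unit cost 23 (adds 69)
shortest-cost path #3: 1→3→6→7 push 7 @ unit cost 24 (adds 168)
shortest-cost path #4: 1→2→8→7 push 8 @ unit cost 32 (adds 256)
shortest-cost path #5: 1→5→11→0→8→7 push 1 @ unit cost 32 (adds 32)
shortest-cost path #6: 1→3→5→11→0→8→7 push 2 @ unit cost 37 (adds 74)
shortest-cost path #7: 1→3→5→4→8→7 push 1 @ unit cost 41 (adds 41)
total cost = 740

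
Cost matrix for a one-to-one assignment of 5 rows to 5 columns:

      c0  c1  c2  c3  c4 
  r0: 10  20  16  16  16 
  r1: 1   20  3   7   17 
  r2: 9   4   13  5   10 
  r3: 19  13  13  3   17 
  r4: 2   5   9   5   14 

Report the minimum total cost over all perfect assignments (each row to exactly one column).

optimal assignment: row0→col4 (cost 16), row1→col2 (cost 3), row2→col1 (cost 4), row3→col3 (cost 3), row4→col0 (cost 2)
total = 16 + 3 + 4 + 3 + 2 = 28

Minimum assignment cost: 28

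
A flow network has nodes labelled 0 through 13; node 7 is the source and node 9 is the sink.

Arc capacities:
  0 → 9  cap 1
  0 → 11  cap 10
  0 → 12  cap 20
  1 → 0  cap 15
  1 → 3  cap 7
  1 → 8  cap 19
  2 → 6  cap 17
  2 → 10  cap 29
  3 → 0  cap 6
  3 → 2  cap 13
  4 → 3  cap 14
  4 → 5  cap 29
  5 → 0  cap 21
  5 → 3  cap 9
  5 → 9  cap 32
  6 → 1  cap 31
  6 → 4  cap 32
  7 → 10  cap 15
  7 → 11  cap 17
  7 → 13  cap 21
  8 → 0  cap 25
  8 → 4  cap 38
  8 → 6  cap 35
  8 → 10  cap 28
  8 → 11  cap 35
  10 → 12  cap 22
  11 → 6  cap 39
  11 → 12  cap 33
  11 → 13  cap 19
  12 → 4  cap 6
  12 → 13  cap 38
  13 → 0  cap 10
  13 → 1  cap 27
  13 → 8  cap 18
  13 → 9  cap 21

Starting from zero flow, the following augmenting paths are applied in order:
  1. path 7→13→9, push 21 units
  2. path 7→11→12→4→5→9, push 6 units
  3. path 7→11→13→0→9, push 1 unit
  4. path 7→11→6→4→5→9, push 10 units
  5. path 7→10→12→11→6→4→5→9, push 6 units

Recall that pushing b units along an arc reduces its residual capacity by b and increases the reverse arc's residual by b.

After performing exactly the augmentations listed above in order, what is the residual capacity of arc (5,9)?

after path 1 (7→13→9, push 21): res(5,9)=32
after path 2 (7→11→12→4→5→9, push 6): res(5,9)=26
after path 3 (7→11→13→0→9, push 1): res(5,9)=26
after path 4 (7→11→6→4→5→9, push 10): res(5,9)=16
after path 5 (7→10→12→11→6→4→5→9, push 6): res(5,9)=10

Residual capacity of (5,9): 10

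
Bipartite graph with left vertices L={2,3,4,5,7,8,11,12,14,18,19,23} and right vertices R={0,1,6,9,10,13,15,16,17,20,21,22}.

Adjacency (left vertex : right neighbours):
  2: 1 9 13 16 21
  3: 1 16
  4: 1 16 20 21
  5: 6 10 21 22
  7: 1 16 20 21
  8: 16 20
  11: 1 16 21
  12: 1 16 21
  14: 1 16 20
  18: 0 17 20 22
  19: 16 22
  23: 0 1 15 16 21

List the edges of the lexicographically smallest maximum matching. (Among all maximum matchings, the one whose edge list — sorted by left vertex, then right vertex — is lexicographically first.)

Lex-smallest maximum matching: {(2,9), (3,1), (4,16), (5,6), (7,20), (11,21), (18,0), (19,22), (23,15)}

|M| = 9 (so the lex-smallest maximum matching has 9 edges)
process left vertices in ascending order; for each, take the smallest-labelled available neighbour that still permits 9 edges overall, or leave it unmatched if none does
lex-smallest matching: {2-9, 3-1, 4-16, 5-6, 7-20, 11-21, 18-0, 19-22, 23-15}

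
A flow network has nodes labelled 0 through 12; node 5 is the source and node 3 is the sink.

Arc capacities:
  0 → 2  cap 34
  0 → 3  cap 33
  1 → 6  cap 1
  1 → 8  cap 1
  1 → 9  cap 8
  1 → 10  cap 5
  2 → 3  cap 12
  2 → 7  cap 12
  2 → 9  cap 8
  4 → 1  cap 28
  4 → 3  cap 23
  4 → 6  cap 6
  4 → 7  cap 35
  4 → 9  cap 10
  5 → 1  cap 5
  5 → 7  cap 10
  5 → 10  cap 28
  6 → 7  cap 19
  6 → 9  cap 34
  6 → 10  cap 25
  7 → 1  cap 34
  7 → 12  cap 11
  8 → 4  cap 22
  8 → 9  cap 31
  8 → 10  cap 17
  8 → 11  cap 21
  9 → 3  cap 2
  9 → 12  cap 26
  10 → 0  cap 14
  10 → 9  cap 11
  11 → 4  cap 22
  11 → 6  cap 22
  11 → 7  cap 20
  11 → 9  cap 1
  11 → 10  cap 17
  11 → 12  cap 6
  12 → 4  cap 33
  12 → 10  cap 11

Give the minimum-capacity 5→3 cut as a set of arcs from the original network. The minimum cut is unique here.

augment #1: 5→1→9→3 push 2
augment #2: 5→10→0→3 push 14
augment #3: 5→1→8→4→3 push 1
augment #4: 5→7→12→4→3 push 10
augment #5: 5→1→9→12→4→3 push 2
augment #6: 5→10→9→12→4→3 push 10
max flow = 39; residual-reachable set from 5 gives S-side
cut edges (S→T): {(4,3), (9,3), (10,0)} total cap 39

Min-cut arcs: {(4,3), (9,3), (10,0)} (total capacity 39)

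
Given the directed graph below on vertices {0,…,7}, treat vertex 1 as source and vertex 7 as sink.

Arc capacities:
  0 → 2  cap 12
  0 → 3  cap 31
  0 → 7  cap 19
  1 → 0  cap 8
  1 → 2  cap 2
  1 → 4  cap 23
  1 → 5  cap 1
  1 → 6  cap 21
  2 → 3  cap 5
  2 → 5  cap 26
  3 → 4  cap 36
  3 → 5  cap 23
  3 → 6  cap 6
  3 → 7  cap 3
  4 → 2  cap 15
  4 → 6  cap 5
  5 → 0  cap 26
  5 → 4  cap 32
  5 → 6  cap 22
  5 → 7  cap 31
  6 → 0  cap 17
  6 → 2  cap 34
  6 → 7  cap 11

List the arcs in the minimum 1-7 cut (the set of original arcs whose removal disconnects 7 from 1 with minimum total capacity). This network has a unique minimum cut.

augment #1: 1→0→7 push 8
augment #2: 1→5→7 push 1
augment #3: 1→6→7 push 11
augment #4: 1→2→3→7 push 2
augment #5: 1→6→0→7 push 10
augment #6: 1→4→2→3→7 push 1
augment #7: 1→4→2→5→7 push 14
augment #8: 1→4→6→0→7 push 1
augment #9: 1→4→6→2→5→7 push 4
max flow = 52; residual-reachable set from 1 gives S-side
cut edges (S→T): {(1,0), (1,2), (1,5), (1,6), (4,2), (4,6)} total cap 52

Min-cut arcs: {(1,0), (1,2), (1,5), (1,6), (4,2), (4,6)} (total capacity 52)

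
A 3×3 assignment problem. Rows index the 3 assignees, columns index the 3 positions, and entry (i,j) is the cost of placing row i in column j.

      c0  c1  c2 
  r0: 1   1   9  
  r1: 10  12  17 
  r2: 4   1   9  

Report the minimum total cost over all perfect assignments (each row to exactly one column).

Minimum assignment cost: 19

optimal assignment: row0→col0 (cost 1), row1→col2 (cost 17), row2→col1 (cost 1)
total = 1 + 17 + 1 = 19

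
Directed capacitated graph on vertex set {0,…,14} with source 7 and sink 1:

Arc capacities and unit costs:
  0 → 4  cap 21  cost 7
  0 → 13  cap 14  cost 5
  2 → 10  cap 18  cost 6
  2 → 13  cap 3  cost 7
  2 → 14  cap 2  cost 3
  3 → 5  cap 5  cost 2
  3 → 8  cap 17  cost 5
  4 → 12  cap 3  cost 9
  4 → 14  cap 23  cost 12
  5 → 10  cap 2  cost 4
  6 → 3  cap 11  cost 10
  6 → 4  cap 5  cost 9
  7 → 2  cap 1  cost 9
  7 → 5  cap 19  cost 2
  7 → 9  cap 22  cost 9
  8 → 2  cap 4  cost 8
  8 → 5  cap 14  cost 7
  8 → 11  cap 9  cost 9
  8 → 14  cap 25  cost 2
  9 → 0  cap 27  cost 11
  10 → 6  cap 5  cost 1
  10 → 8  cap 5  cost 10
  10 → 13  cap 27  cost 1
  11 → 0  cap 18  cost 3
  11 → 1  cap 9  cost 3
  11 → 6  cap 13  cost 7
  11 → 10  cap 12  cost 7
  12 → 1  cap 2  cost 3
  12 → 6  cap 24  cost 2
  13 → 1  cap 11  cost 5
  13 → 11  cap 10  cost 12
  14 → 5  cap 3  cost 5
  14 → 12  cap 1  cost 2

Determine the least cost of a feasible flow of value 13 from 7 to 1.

shortest-cost path #1: 7→5→10→13→1 push 2 @ unit cost 12 (adds 24)
shortest-cost path #2: 7→2→14→12→1 push 1 @ unit cost 17 (adds 17)
shortest-cost path #3: 7→9→0→13→1 push 9 @ unit cost 30 (adds 270)
shortest-cost path #4: 7→9→0→4→12→1 push 1 @ unit cost 39 (adds 39)
total cost = 350

Minimum cost for 13 units: 350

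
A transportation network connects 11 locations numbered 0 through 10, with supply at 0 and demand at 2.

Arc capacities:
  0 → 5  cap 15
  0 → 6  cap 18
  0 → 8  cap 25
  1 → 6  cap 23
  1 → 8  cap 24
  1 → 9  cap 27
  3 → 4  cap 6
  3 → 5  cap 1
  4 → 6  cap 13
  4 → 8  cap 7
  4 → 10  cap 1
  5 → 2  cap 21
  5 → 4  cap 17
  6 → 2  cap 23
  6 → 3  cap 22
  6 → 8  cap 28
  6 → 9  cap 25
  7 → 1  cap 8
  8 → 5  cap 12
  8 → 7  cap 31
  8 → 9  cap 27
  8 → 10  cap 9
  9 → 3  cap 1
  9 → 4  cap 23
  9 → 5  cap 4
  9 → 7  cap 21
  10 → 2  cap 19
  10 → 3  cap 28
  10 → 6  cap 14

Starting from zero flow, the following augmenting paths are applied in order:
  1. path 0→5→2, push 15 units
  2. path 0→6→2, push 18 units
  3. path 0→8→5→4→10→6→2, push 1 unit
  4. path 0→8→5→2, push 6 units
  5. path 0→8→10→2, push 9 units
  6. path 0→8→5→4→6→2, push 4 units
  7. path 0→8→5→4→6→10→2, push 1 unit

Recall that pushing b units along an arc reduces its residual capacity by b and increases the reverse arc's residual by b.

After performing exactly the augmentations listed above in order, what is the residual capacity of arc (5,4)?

after path 1 (0→5→2, push 15): res(5,4)=17
after path 2 (0→6→2, push 18): res(5,4)=17
after path 3 (0→8→5→4→10→6→2, push 1): res(5,4)=16
after path 4 (0→8→5→2, push 6): res(5,4)=16
after path 5 (0→8→10→2, push 9): res(5,4)=16
after path 6 (0→8→5→4→6→2, push 4): res(5,4)=12
after path 7 (0→8→5→4→6→10→2, push 1): res(5,4)=11

Residual capacity of (5,4): 11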